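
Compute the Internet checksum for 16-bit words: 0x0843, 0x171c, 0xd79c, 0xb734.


Sum all words (with carry folding):
+ 0x0843 = 0x0843
+ 0x171c = 0x1f5f
+ 0xd79c = 0xf6fb
+ 0xb734 = 0xae30
One's complement: ~0xae30
Checksum = 0x51cf


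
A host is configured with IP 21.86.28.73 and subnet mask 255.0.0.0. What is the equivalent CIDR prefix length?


Binary: 11111111.00000000.00000000.00000000
Count leading 1s
Prefix: /8


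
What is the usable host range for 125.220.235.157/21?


Network: 125.220.232.0
Broadcast: 125.220.239.255
First usable = network + 1
Last usable = broadcast - 1
Range: 125.220.232.1 to 125.220.239.254


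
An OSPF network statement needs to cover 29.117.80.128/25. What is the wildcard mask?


Subnet mask: 255.255.255.128
Wildcard = 255.255.255.255 - subnet mask
255 - 255 = 0
255 - 255 = 0
255 - 255 = 0
255 - 128 = 127
Wildcard: 0.0.0.127


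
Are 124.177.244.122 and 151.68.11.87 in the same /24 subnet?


Mask: 255.255.255.0
124.177.244.122 AND mask = 124.177.244.0
151.68.11.87 AND mask = 151.68.11.0
No, different subnets (124.177.244.0 vs 151.68.11.0)


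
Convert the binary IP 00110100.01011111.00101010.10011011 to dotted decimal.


00110100 = 52
01011111 = 95
00101010 = 42
10011011 = 155
IP: 52.95.42.155


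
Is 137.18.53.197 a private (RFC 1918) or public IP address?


RFC 1918 private ranges:
  10.0.0.0/8 (10.0.0.0 - 10.255.255.255)
  172.16.0.0/12 (172.16.0.0 - 172.31.255.255)
  192.168.0.0/16 (192.168.0.0 - 192.168.255.255)
Public (not in any RFC 1918 range)


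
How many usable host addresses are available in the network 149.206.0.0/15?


Host bits = 32 - 15 = 17
Total addresses = 2^17 = 131072
Usable = total - 2 (network and broadcast)
Usable hosts: 131070


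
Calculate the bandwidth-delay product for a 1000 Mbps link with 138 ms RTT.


BDP = bandwidth * RTT
= 1000 Mbps * 138 ms
= 1000 * 1e6 * 138 / 1000 bits
= 138000000 bits
= 17250000 bytes
= 16845.7031 KB
BDP = 138000000 bits (17250000 bytes)


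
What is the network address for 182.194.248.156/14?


IP:   10110110.11000010.11111000.10011100
Mask: 11111111.11111100.00000000.00000000
AND operation:
Net:  10110110.11000000.00000000.00000000
Network: 182.192.0.0/14


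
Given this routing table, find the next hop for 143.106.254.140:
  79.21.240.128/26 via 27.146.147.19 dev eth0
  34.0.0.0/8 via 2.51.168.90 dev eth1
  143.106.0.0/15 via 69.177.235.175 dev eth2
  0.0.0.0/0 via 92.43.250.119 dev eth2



Longest prefix match for 143.106.254.140:
  /26 79.21.240.128: no
  /8 34.0.0.0: no
  /15 143.106.0.0: MATCH
  /0 0.0.0.0: MATCH
Selected: next-hop 69.177.235.175 via eth2 (matched /15)


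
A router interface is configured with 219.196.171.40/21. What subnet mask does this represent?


/21 means 21 network bits, 11 host bits
Binary: 11111111111111111111100000000000
Mask: 255.255.248.0


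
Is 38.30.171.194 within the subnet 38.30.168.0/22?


Subnet network: 38.30.168.0
Test IP AND mask: 38.30.168.0
Yes, 38.30.171.194 is in 38.30.168.0/22


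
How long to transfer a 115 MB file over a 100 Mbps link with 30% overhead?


Effective throughput = 100 * (1 - 30/100) = 70 Mbps
File size in Mb = 115 * 8 = 920 Mb
Time = 920 / 70
Time = 13.1429 seconds


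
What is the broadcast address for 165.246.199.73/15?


Network: 165.246.0.0/15
Host bits = 17
Set all host bits to 1:
Broadcast: 165.247.255.255


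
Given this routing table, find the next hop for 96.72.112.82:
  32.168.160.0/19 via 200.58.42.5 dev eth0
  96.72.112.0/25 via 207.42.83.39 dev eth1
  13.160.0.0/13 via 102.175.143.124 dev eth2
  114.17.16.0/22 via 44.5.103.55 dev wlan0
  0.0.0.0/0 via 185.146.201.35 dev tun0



Longest prefix match for 96.72.112.82:
  /19 32.168.160.0: no
  /25 96.72.112.0: MATCH
  /13 13.160.0.0: no
  /22 114.17.16.0: no
  /0 0.0.0.0: MATCH
Selected: next-hop 207.42.83.39 via eth1 (matched /25)


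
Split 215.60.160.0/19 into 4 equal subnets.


New prefix = 19 + 2 = 21
Each subnet has 2048 addresses
  215.60.160.0/21
  215.60.168.0/21
  215.60.176.0/21
  215.60.184.0/21
Subnets: 215.60.160.0/21, 215.60.168.0/21, 215.60.176.0/21, 215.60.184.0/21


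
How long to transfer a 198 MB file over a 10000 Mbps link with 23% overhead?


Effective throughput = 10000 * (1 - 23/100) = 7700 Mbps
File size in Mb = 198 * 8 = 1584 Mb
Time = 1584 / 7700
Time = 0.2057 seconds


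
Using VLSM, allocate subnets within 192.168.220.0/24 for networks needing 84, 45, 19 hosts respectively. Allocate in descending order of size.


84 hosts -> /25 (126 usable): 192.168.220.0/25
45 hosts -> /26 (62 usable): 192.168.220.128/26
19 hosts -> /27 (30 usable): 192.168.220.192/27
Allocation: 192.168.220.0/25 (84 hosts, 126 usable); 192.168.220.128/26 (45 hosts, 62 usable); 192.168.220.192/27 (19 hosts, 30 usable)


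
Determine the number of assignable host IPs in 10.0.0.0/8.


Host bits = 32 - 8 = 24
Total addresses = 2^24 = 16777216
Usable = total - 2 (network and broadcast)
Usable hosts: 16777214


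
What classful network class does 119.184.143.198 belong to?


First octet: 119
Binary: 01110111
0xxxxxxx -> Class A (1-126)
Class A, default mask 255.0.0.0 (/8)


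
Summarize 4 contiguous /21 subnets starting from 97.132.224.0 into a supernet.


Original prefix: /21
Number of subnets: 4 = 2^2
New prefix = 21 - 2 = 19
Supernet: 97.132.224.0/19


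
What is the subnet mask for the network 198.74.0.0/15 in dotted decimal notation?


/15 means 15 network bits, 17 host bits
Binary: 11111111111111100000000000000000
Mask: 255.254.0.0


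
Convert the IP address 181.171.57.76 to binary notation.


181 = 10110101
171 = 10101011
57 = 00111001
76 = 01001100
Binary: 10110101.10101011.00111001.01001100


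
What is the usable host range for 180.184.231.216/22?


Network: 180.184.228.0
Broadcast: 180.184.231.255
First usable = network + 1
Last usable = broadcast - 1
Range: 180.184.228.1 to 180.184.231.254


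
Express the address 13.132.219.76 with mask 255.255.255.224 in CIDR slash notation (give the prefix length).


Binary: 11111111.11111111.11111111.11100000
Count leading 1s
Prefix: /27


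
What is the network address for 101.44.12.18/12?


IP:   01100101.00101100.00001100.00010010
Mask: 11111111.11110000.00000000.00000000
AND operation:
Net:  01100101.00100000.00000000.00000000
Network: 101.32.0.0/12


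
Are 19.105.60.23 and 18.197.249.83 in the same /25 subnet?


Mask: 255.255.255.128
19.105.60.23 AND mask = 19.105.60.0
18.197.249.83 AND mask = 18.197.249.0
No, different subnets (19.105.60.0 vs 18.197.249.0)


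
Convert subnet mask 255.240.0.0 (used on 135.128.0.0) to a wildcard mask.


Subnet mask: 255.240.0.0
Wildcard = 255.255.255.255 - subnet mask
255 - 255 = 0
255 - 240 = 15
255 - 0 = 255
255 - 0 = 255
Wildcard: 0.15.255.255


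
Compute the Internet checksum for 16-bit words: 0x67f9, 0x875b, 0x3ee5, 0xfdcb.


Sum all words (with carry folding):
+ 0x67f9 = 0x67f9
+ 0x875b = 0xef54
+ 0x3ee5 = 0x2e3a
+ 0xfdcb = 0x2c06
One's complement: ~0x2c06
Checksum = 0xd3f9


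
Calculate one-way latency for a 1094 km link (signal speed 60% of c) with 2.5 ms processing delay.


Speed = 0.6 * 3e5 km/s = 180000 km/s
Propagation delay = 1094 / 180000 = 0.0061 s = 6.0778 ms
Processing delay = 2.5 ms
Total one-way latency = 8.5778 ms


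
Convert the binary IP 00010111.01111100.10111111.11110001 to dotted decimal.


00010111 = 23
01111100 = 124
10111111 = 191
11110001 = 241
IP: 23.124.191.241


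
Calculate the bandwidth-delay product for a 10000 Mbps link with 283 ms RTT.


BDP = bandwidth * RTT
= 10000 Mbps * 283 ms
= 10000 * 1e6 * 283 / 1000 bits
= 2830000000 bits
= 353750000 bytes
= 345458.9844 KB
BDP = 2830000000 bits (353750000 bytes)


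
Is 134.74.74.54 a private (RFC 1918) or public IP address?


RFC 1918 private ranges:
  10.0.0.0/8 (10.0.0.0 - 10.255.255.255)
  172.16.0.0/12 (172.16.0.0 - 172.31.255.255)
  192.168.0.0/16 (192.168.0.0 - 192.168.255.255)
Public (not in any RFC 1918 range)


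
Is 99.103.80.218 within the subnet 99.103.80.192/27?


Subnet network: 99.103.80.192
Test IP AND mask: 99.103.80.192
Yes, 99.103.80.218 is in 99.103.80.192/27


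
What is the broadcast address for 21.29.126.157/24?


Network: 21.29.126.0/24
Host bits = 8
Set all host bits to 1:
Broadcast: 21.29.126.255


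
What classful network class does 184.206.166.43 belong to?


First octet: 184
Binary: 10111000
10xxxxxx -> Class B (128-191)
Class B, default mask 255.255.0.0 (/16)


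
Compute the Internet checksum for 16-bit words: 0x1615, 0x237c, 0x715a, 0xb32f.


Sum all words (with carry folding):
+ 0x1615 = 0x1615
+ 0x237c = 0x3991
+ 0x715a = 0xaaeb
+ 0xb32f = 0x5e1b
One's complement: ~0x5e1b
Checksum = 0xa1e4


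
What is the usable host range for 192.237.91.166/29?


Network: 192.237.91.160
Broadcast: 192.237.91.167
First usable = network + 1
Last usable = broadcast - 1
Range: 192.237.91.161 to 192.237.91.166


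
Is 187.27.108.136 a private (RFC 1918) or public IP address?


RFC 1918 private ranges:
  10.0.0.0/8 (10.0.0.0 - 10.255.255.255)
  172.16.0.0/12 (172.16.0.0 - 172.31.255.255)
  192.168.0.0/16 (192.168.0.0 - 192.168.255.255)
Public (not in any RFC 1918 range)


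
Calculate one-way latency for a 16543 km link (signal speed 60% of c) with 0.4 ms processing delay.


Speed = 0.6 * 3e5 km/s = 180000 km/s
Propagation delay = 16543 / 180000 = 0.0919 s = 91.9056 ms
Processing delay = 0.4 ms
Total one-way latency = 92.3056 ms


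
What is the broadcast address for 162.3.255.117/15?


Network: 162.2.0.0/15
Host bits = 17
Set all host bits to 1:
Broadcast: 162.3.255.255


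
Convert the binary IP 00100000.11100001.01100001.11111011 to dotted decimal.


00100000 = 32
11100001 = 225
01100001 = 97
11111011 = 251
IP: 32.225.97.251


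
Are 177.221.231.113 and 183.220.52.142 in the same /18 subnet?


Mask: 255.255.192.0
177.221.231.113 AND mask = 177.221.192.0
183.220.52.142 AND mask = 183.220.0.0
No, different subnets (177.221.192.0 vs 183.220.0.0)


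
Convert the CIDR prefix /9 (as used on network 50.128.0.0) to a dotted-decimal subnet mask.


/9 means 9 network bits, 23 host bits
Binary: 11111111100000000000000000000000
Mask: 255.128.0.0


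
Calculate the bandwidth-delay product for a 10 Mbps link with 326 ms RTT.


BDP = bandwidth * RTT
= 10 Mbps * 326 ms
= 10 * 1e6 * 326 / 1000 bits
= 3260000 bits
= 407500 bytes
= 397.9492 KB
BDP = 3260000 bits (407500 bytes)


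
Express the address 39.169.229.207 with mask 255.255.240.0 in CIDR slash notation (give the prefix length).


Binary: 11111111.11111111.11110000.00000000
Count leading 1s
Prefix: /20


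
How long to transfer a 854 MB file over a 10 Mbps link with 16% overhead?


Effective throughput = 10 * (1 - 16/100) = 8.4 Mbps
File size in Mb = 854 * 8 = 6832 Mb
Time = 6832 / 8.4
Time = 813.3333 seconds


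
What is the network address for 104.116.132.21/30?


IP:   01101000.01110100.10000100.00010101
Mask: 11111111.11111111.11111111.11111100
AND operation:
Net:  01101000.01110100.10000100.00010100
Network: 104.116.132.20/30


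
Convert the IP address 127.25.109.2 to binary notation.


127 = 01111111
25 = 00011001
109 = 01101101
2 = 00000010
Binary: 01111111.00011001.01101101.00000010


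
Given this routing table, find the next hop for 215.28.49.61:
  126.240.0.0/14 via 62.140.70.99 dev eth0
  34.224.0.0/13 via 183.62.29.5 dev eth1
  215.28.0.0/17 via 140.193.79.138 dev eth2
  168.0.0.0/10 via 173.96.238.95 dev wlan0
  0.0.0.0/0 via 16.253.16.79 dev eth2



Longest prefix match for 215.28.49.61:
  /14 126.240.0.0: no
  /13 34.224.0.0: no
  /17 215.28.0.0: MATCH
  /10 168.0.0.0: no
  /0 0.0.0.0: MATCH
Selected: next-hop 140.193.79.138 via eth2 (matched /17)


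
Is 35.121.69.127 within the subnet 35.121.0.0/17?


Subnet network: 35.121.0.0
Test IP AND mask: 35.121.0.0
Yes, 35.121.69.127 is in 35.121.0.0/17


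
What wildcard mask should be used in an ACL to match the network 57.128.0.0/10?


Subnet mask: 255.192.0.0
Wildcard = 255.255.255.255 - subnet mask
255 - 255 = 0
255 - 192 = 63
255 - 0 = 255
255 - 0 = 255
Wildcard: 0.63.255.255


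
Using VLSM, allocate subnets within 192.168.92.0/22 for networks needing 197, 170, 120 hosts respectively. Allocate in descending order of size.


197 hosts -> /24 (254 usable): 192.168.92.0/24
170 hosts -> /24 (254 usable): 192.168.93.0/24
120 hosts -> /25 (126 usable): 192.168.94.0/25
Allocation: 192.168.92.0/24 (197 hosts, 254 usable); 192.168.93.0/24 (170 hosts, 254 usable); 192.168.94.0/25 (120 hosts, 126 usable)


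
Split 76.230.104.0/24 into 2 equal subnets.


New prefix = 24 + 1 = 25
Each subnet has 128 addresses
  76.230.104.0/25
  76.230.104.128/25
Subnets: 76.230.104.0/25, 76.230.104.128/25


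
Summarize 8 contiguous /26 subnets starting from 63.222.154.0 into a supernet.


Original prefix: /26
Number of subnets: 8 = 2^3
New prefix = 26 - 3 = 23
Supernet: 63.222.154.0/23


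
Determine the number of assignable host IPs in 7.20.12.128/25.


Host bits = 32 - 25 = 7
Total addresses = 2^7 = 128
Usable = total - 2 (network and broadcast)
Usable hosts: 126


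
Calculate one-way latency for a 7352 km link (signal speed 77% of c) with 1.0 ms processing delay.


Speed = 0.77 * 3e5 km/s = 231000 km/s
Propagation delay = 7352 / 231000 = 0.0318 s = 31.8268 ms
Processing delay = 1.0 ms
Total one-way latency = 32.8268 ms


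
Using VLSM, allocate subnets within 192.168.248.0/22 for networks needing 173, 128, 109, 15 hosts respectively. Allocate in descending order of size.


173 hosts -> /24 (254 usable): 192.168.248.0/24
128 hosts -> /24 (254 usable): 192.168.249.0/24
109 hosts -> /25 (126 usable): 192.168.250.0/25
15 hosts -> /27 (30 usable): 192.168.250.128/27
Allocation: 192.168.248.0/24 (173 hosts, 254 usable); 192.168.249.0/24 (128 hosts, 254 usable); 192.168.250.0/25 (109 hosts, 126 usable); 192.168.250.128/27 (15 hosts, 30 usable)


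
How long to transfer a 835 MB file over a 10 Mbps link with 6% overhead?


Effective throughput = 10 * (1 - 6/100) = 9.4 Mbps
File size in Mb = 835 * 8 = 6680 Mb
Time = 6680 / 9.4
Time = 710.6383 seconds


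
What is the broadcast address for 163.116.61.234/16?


Network: 163.116.0.0/16
Host bits = 16
Set all host bits to 1:
Broadcast: 163.116.255.255


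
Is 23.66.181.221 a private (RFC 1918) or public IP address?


RFC 1918 private ranges:
  10.0.0.0/8 (10.0.0.0 - 10.255.255.255)
  172.16.0.0/12 (172.16.0.0 - 172.31.255.255)
  192.168.0.0/16 (192.168.0.0 - 192.168.255.255)
Public (not in any RFC 1918 range)


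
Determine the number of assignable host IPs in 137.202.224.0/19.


Host bits = 32 - 19 = 13
Total addresses = 2^13 = 8192
Usable = total - 2 (network and broadcast)
Usable hosts: 8190


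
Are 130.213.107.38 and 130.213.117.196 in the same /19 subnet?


Mask: 255.255.224.0
130.213.107.38 AND mask = 130.213.96.0
130.213.117.196 AND mask = 130.213.96.0
Yes, same subnet (130.213.96.0)


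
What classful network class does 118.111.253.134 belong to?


First octet: 118
Binary: 01110110
0xxxxxxx -> Class A (1-126)
Class A, default mask 255.0.0.0 (/8)


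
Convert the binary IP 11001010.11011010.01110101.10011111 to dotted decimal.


11001010 = 202
11011010 = 218
01110101 = 117
10011111 = 159
IP: 202.218.117.159


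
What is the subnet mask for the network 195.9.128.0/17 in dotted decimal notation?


/17 means 17 network bits, 15 host bits
Binary: 11111111111111111000000000000000
Mask: 255.255.128.0


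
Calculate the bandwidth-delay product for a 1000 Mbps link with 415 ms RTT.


BDP = bandwidth * RTT
= 1000 Mbps * 415 ms
= 1000 * 1e6 * 415 / 1000 bits
= 415000000 bits
= 51875000 bytes
= 50659.1797 KB
BDP = 415000000 bits (51875000 bytes)


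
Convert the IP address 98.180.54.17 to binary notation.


98 = 01100010
180 = 10110100
54 = 00110110
17 = 00010001
Binary: 01100010.10110100.00110110.00010001


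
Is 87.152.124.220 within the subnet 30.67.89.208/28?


Subnet network: 30.67.89.208
Test IP AND mask: 87.152.124.208
No, 87.152.124.220 is not in 30.67.89.208/28


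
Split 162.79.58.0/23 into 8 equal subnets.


New prefix = 23 + 3 = 26
Each subnet has 64 addresses
  162.79.58.0/26
  162.79.58.64/26
  162.79.58.128/26
  162.79.58.192/26
  162.79.59.0/26
  162.79.59.64/26
  162.79.59.128/26
  162.79.59.192/26
Subnets: 162.79.58.0/26, 162.79.58.64/26, 162.79.58.128/26, 162.79.58.192/26, 162.79.59.0/26, 162.79.59.64/26, 162.79.59.128/26, 162.79.59.192/26


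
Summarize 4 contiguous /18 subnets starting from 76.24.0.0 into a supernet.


Original prefix: /18
Number of subnets: 4 = 2^2
New prefix = 18 - 2 = 16
Supernet: 76.24.0.0/16


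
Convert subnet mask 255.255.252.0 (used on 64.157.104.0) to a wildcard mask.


Subnet mask: 255.255.252.0
Wildcard = 255.255.255.255 - subnet mask
255 - 255 = 0
255 - 255 = 0
255 - 252 = 3
255 - 0 = 255
Wildcard: 0.0.3.255


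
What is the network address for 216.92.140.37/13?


IP:   11011000.01011100.10001100.00100101
Mask: 11111111.11111000.00000000.00000000
AND operation:
Net:  11011000.01011000.00000000.00000000
Network: 216.88.0.0/13


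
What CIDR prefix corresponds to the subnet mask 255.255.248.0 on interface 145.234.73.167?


Binary: 11111111.11111111.11111000.00000000
Count leading 1s
Prefix: /21


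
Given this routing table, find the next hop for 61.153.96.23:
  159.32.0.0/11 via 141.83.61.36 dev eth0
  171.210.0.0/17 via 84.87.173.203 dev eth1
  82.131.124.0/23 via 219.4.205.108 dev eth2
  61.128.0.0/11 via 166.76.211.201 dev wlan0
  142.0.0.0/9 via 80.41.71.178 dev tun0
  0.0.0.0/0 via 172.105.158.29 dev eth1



Longest prefix match for 61.153.96.23:
  /11 159.32.0.0: no
  /17 171.210.0.0: no
  /23 82.131.124.0: no
  /11 61.128.0.0: MATCH
  /9 142.0.0.0: no
  /0 0.0.0.0: MATCH
Selected: next-hop 166.76.211.201 via wlan0 (matched /11)


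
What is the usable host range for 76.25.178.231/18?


Network: 76.25.128.0
Broadcast: 76.25.191.255
First usable = network + 1
Last usable = broadcast - 1
Range: 76.25.128.1 to 76.25.191.254


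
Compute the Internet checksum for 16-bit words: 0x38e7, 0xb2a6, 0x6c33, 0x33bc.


Sum all words (with carry folding):
+ 0x38e7 = 0x38e7
+ 0xb2a6 = 0xeb8d
+ 0x6c33 = 0x57c1
+ 0x33bc = 0x8b7d
One's complement: ~0x8b7d
Checksum = 0x7482


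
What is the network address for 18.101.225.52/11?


IP:   00010010.01100101.11100001.00110100
Mask: 11111111.11100000.00000000.00000000
AND operation:
Net:  00010010.01100000.00000000.00000000
Network: 18.96.0.0/11


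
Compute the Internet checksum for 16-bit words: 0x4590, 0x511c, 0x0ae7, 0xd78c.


Sum all words (with carry folding):
+ 0x4590 = 0x4590
+ 0x511c = 0x96ac
+ 0x0ae7 = 0xa193
+ 0xd78c = 0x7920
One's complement: ~0x7920
Checksum = 0x86df


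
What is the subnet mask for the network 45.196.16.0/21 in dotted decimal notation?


/21 means 21 network bits, 11 host bits
Binary: 11111111111111111111100000000000
Mask: 255.255.248.0


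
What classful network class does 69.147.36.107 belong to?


First octet: 69
Binary: 01000101
0xxxxxxx -> Class A (1-126)
Class A, default mask 255.0.0.0 (/8)


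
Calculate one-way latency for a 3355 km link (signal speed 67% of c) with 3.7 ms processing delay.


Speed = 0.67 * 3e5 km/s = 201000 km/s
Propagation delay = 3355 / 201000 = 0.0167 s = 16.6915 ms
Processing delay = 3.7 ms
Total one-way latency = 20.3915 ms


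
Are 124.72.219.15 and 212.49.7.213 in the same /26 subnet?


Mask: 255.255.255.192
124.72.219.15 AND mask = 124.72.219.0
212.49.7.213 AND mask = 212.49.7.192
No, different subnets (124.72.219.0 vs 212.49.7.192)


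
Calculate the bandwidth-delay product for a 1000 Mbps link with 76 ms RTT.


BDP = bandwidth * RTT
= 1000 Mbps * 76 ms
= 1000 * 1e6 * 76 / 1000 bits
= 76000000 bits
= 9500000 bytes
= 9277.3438 KB
BDP = 76000000 bits (9500000 bytes)


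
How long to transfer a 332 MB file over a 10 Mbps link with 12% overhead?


Effective throughput = 10 * (1 - 12/100) = 8.8 Mbps
File size in Mb = 332 * 8 = 2656 Mb
Time = 2656 / 8.8
Time = 301.8182 seconds


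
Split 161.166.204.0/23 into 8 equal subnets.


New prefix = 23 + 3 = 26
Each subnet has 64 addresses
  161.166.204.0/26
  161.166.204.64/26
  161.166.204.128/26
  161.166.204.192/26
  161.166.205.0/26
  161.166.205.64/26
  161.166.205.128/26
  161.166.205.192/26
Subnets: 161.166.204.0/26, 161.166.204.64/26, 161.166.204.128/26, 161.166.204.192/26, 161.166.205.0/26, 161.166.205.64/26, 161.166.205.128/26, 161.166.205.192/26


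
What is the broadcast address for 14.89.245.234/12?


Network: 14.80.0.0/12
Host bits = 20
Set all host bits to 1:
Broadcast: 14.95.255.255


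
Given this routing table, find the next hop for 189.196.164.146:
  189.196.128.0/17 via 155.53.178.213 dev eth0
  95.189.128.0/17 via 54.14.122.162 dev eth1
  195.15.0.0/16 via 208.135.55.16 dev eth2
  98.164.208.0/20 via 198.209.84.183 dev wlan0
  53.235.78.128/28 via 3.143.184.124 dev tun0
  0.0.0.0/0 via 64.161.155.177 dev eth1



Longest prefix match for 189.196.164.146:
  /17 189.196.128.0: MATCH
  /17 95.189.128.0: no
  /16 195.15.0.0: no
  /20 98.164.208.0: no
  /28 53.235.78.128: no
  /0 0.0.0.0: MATCH
Selected: next-hop 155.53.178.213 via eth0 (matched /17)


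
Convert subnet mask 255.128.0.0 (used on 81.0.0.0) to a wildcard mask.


Subnet mask: 255.128.0.0
Wildcard = 255.255.255.255 - subnet mask
255 - 255 = 0
255 - 128 = 127
255 - 0 = 255
255 - 0 = 255
Wildcard: 0.127.255.255


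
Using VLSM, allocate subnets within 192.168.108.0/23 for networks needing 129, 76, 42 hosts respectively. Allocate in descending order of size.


129 hosts -> /24 (254 usable): 192.168.108.0/24
76 hosts -> /25 (126 usable): 192.168.109.0/25
42 hosts -> /26 (62 usable): 192.168.109.128/26
Allocation: 192.168.108.0/24 (129 hosts, 254 usable); 192.168.109.0/25 (76 hosts, 126 usable); 192.168.109.128/26 (42 hosts, 62 usable)


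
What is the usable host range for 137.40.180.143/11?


Network: 137.32.0.0
Broadcast: 137.63.255.255
First usable = network + 1
Last usable = broadcast - 1
Range: 137.32.0.1 to 137.63.255.254


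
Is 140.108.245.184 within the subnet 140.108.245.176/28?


Subnet network: 140.108.245.176
Test IP AND mask: 140.108.245.176
Yes, 140.108.245.184 is in 140.108.245.176/28


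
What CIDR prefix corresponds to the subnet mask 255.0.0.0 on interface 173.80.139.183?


Binary: 11111111.00000000.00000000.00000000
Count leading 1s
Prefix: /8


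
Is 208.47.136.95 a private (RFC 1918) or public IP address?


RFC 1918 private ranges:
  10.0.0.0/8 (10.0.0.0 - 10.255.255.255)
  172.16.0.0/12 (172.16.0.0 - 172.31.255.255)
  192.168.0.0/16 (192.168.0.0 - 192.168.255.255)
Public (not in any RFC 1918 range)


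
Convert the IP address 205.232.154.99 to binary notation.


205 = 11001101
232 = 11101000
154 = 10011010
99 = 01100011
Binary: 11001101.11101000.10011010.01100011


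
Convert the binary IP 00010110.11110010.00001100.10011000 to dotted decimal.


00010110 = 22
11110010 = 242
00001100 = 12
10011000 = 152
IP: 22.242.12.152


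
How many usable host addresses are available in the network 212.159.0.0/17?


Host bits = 32 - 17 = 15
Total addresses = 2^15 = 32768
Usable = total - 2 (network and broadcast)
Usable hosts: 32766


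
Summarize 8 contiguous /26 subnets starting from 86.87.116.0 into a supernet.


Original prefix: /26
Number of subnets: 8 = 2^3
New prefix = 26 - 3 = 23
Supernet: 86.87.116.0/23


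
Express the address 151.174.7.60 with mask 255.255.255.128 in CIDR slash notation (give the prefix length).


Binary: 11111111.11111111.11111111.10000000
Count leading 1s
Prefix: /25


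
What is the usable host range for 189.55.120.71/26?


Network: 189.55.120.64
Broadcast: 189.55.120.127
First usable = network + 1
Last usable = broadcast - 1
Range: 189.55.120.65 to 189.55.120.126


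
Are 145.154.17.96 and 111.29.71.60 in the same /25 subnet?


Mask: 255.255.255.128
145.154.17.96 AND mask = 145.154.17.0
111.29.71.60 AND mask = 111.29.71.0
No, different subnets (145.154.17.0 vs 111.29.71.0)


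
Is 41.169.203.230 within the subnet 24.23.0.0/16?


Subnet network: 24.23.0.0
Test IP AND mask: 41.169.0.0
No, 41.169.203.230 is not in 24.23.0.0/16


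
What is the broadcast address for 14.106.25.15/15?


Network: 14.106.0.0/15
Host bits = 17
Set all host bits to 1:
Broadcast: 14.107.255.255


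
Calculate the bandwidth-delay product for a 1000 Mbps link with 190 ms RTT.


BDP = bandwidth * RTT
= 1000 Mbps * 190 ms
= 1000 * 1e6 * 190 / 1000 bits
= 190000000 bits
= 23750000 bytes
= 23193.3594 KB
BDP = 190000000 bits (23750000 bytes)


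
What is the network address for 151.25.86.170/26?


IP:   10010111.00011001.01010110.10101010
Mask: 11111111.11111111.11111111.11000000
AND operation:
Net:  10010111.00011001.01010110.10000000
Network: 151.25.86.128/26


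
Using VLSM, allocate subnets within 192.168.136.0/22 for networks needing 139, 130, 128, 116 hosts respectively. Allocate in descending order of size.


139 hosts -> /24 (254 usable): 192.168.136.0/24
130 hosts -> /24 (254 usable): 192.168.137.0/24
128 hosts -> /24 (254 usable): 192.168.138.0/24
116 hosts -> /25 (126 usable): 192.168.139.0/25
Allocation: 192.168.136.0/24 (139 hosts, 254 usable); 192.168.137.0/24 (130 hosts, 254 usable); 192.168.138.0/24 (128 hosts, 254 usable); 192.168.139.0/25 (116 hosts, 126 usable)


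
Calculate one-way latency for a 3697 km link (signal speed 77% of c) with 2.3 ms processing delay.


Speed = 0.77 * 3e5 km/s = 231000 km/s
Propagation delay = 3697 / 231000 = 0.016 s = 16.0043 ms
Processing delay = 2.3 ms
Total one-way latency = 18.3043 ms


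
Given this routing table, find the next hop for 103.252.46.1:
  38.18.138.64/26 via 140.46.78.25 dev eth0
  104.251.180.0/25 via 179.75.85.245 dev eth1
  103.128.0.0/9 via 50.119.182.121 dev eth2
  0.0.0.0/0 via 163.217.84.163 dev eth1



Longest prefix match for 103.252.46.1:
  /26 38.18.138.64: no
  /25 104.251.180.0: no
  /9 103.128.0.0: MATCH
  /0 0.0.0.0: MATCH
Selected: next-hop 50.119.182.121 via eth2 (matched /9)


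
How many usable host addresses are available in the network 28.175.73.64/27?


Host bits = 32 - 27 = 5
Total addresses = 2^5 = 32
Usable = total - 2 (network and broadcast)
Usable hosts: 30


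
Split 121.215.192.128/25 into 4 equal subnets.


New prefix = 25 + 2 = 27
Each subnet has 32 addresses
  121.215.192.128/27
  121.215.192.160/27
  121.215.192.192/27
  121.215.192.224/27
Subnets: 121.215.192.128/27, 121.215.192.160/27, 121.215.192.192/27, 121.215.192.224/27


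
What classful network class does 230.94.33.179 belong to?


First octet: 230
Binary: 11100110
1110xxxx -> Class D (224-239)
Class D (multicast), default mask N/A


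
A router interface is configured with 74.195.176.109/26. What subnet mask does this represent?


/26 means 26 network bits, 6 host bits
Binary: 11111111111111111111111111000000
Mask: 255.255.255.192


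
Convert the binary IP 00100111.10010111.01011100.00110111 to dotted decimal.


00100111 = 39
10010111 = 151
01011100 = 92
00110111 = 55
IP: 39.151.92.55


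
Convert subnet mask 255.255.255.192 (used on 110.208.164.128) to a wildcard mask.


Subnet mask: 255.255.255.192
Wildcard = 255.255.255.255 - subnet mask
255 - 255 = 0
255 - 255 = 0
255 - 255 = 0
255 - 192 = 63
Wildcard: 0.0.0.63


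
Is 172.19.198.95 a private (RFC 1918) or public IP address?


RFC 1918 private ranges:
  10.0.0.0/8 (10.0.0.0 - 10.255.255.255)
  172.16.0.0/12 (172.16.0.0 - 172.31.255.255)
  192.168.0.0/16 (192.168.0.0 - 192.168.255.255)
Private (in 172.16.0.0/12)


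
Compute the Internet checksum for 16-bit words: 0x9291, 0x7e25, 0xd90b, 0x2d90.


Sum all words (with carry folding):
+ 0x9291 = 0x9291
+ 0x7e25 = 0x10b7
+ 0xd90b = 0xe9c2
+ 0x2d90 = 0x1753
One's complement: ~0x1753
Checksum = 0xe8ac


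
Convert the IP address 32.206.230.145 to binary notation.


32 = 00100000
206 = 11001110
230 = 11100110
145 = 10010001
Binary: 00100000.11001110.11100110.10010001


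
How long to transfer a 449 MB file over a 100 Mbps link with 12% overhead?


Effective throughput = 100 * (1 - 12/100) = 88 Mbps
File size in Mb = 449 * 8 = 3592 Mb
Time = 3592 / 88
Time = 40.8182 seconds


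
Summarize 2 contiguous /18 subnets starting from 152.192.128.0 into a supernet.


Original prefix: /18
Number of subnets: 2 = 2^1
New prefix = 18 - 1 = 17
Supernet: 152.192.128.0/17


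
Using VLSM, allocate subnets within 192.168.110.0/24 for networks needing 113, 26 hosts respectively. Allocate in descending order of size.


113 hosts -> /25 (126 usable): 192.168.110.0/25
26 hosts -> /27 (30 usable): 192.168.110.128/27
Allocation: 192.168.110.0/25 (113 hosts, 126 usable); 192.168.110.128/27 (26 hosts, 30 usable)


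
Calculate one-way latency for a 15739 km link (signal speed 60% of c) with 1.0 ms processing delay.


Speed = 0.6 * 3e5 km/s = 180000 km/s
Propagation delay = 15739 / 180000 = 0.0874 s = 87.4389 ms
Processing delay = 1.0 ms
Total one-way latency = 88.4389 ms


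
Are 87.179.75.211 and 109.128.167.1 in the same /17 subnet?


Mask: 255.255.128.0
87.179.75.211 AND mask = 87.179.0.0
109.128.167.1 AND mask = 109.128.128.0
No, different subnets (87.179.0.0 vs 109.128.128.0)


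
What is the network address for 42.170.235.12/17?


IP:   00101010.10101010.11101011.00001100
Mask: 11111111.11111111.10000000.00000000
AND operation:
Net:  00101010.10101010.10000000.00000000
Network: 42.170.128.0/17


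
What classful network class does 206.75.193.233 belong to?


First octet: 206
Binary: 11001110
110xxxxx -> Class C (192-223)
Class C, default mask 255.255.255.0 (/24)


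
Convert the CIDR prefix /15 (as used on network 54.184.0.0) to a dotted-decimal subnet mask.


/15 means 15 network bits, 17 host bits
Binary: 11111111111111100000000000000000
Mask: 255.254.0.0


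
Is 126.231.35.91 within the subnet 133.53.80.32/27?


Subnet network: 133.53.80.32
Test IP AND mask: 126.231.35.64
No, 126.231.35.91 is not in 133.53.80.32/27


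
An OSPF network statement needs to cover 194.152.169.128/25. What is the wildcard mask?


Subnet mask: 255.255.255.128
Wildcard = 255.255.255.255 - subnet mask
255 - 255 = 0
255 - 255 = 0
255 - 255 = 0
255 - 128 = 127
Wildcard: 0.0.0.127


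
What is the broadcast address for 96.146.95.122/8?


Network: 96.0.0.0/8
Host bits = 24
Set all host bits to 1:
Broadcast: 96.255.255.255


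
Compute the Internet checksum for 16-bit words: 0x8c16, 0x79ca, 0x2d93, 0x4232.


Sum all words (with carry folding):
+ 0x8c16 = 0x8c16
+ 0x79ca = 0x05e1
+ 0x2d93 = 0x3374
+ 0x4232 = 0x75a6
One's complement: ~0x75a6
Checksum = 0x8a59


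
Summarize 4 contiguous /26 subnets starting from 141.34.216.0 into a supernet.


Original prefix: /26
Number of subnets: 4 = 2^2
New prefix = 26 - 2 = 24
Supernet: 141.34.216.0/24


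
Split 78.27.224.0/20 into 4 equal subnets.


New prefix = 20 + 2 = 22
Each subnet has 1024 addresses
  78.27.224.0/22
  78.27.228.0/22
  78.27.232.0/22
  78.27.236.0/22
Subnets: 78.27.224.0/22, 78.27.228.0/22, 78.27.232.0/22, 78.27.236.0/22


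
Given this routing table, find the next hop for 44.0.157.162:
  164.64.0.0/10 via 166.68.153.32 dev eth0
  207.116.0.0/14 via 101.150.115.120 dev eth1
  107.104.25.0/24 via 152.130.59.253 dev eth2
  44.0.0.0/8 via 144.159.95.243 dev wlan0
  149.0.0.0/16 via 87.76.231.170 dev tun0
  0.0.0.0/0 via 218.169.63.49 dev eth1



Longest prefix match for 44.0.157.162:
  /10 164.64.0.0: no
  /14 207.116.0.0: no
  /24 107.104.25.0: no
  /8 44.0.0.0: MATCH
  /16 149.0.0.0: no
  /0 0.0.0.0: MATCH
Selected: next-hop 144.159.95.243 via wlan0 (matched /8)


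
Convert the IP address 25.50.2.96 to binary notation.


25 = 00011001
50 = 00110010
2 = 00000010
96 = 01100000
Binary: 00011001.00110010.00000010.01100000


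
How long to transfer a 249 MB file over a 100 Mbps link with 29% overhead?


Effective throughput = 100 * (1 - 29/100) = 71 Mbps
File size in Mb = 249 * 8 = 1992 Mb
Time = 1992 / 71
Time = 28.0563 seconds


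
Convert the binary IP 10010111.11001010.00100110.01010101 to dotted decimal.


10010111 = 151
11001010 = 202
00100110 = 38
01010101 = 85
IP: 151.202.38.85


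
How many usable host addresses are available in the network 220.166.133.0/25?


Host bits = 32 - 25 = 7
Total addresses = 2^7 = 128
Usable = total - 2 (network and broadcast)
Usable hosts: 126


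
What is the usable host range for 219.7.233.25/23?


Network: 219.7.232.0
Broadcast: 219.7.233.255
First usable = network + 1
Last usable = broadcast - 1
Range: 219.7.232.1 to 219.7.233.254


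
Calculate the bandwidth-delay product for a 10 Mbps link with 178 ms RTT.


BDP = bandwidth * RTT
= 10 Mbps * 178 ms
= 10 * 1e6 * 178 / 1000 bits
= 1780000 bits
= 222500 bytes
= 217.2852 KB
BDP = 1780000 bits (222500 bytes)


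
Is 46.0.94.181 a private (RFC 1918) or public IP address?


RFC 1918 private ranges:
  10.0.0.0/8 (10.0.0.0 - 10.255.255.255)
  172.16.0.0/12 (172.16.0.0 - 172.31.255.255)
  192.168.0.0/16 (192.168.0.0 - 192.168.255.255)
Public (not in any RFC 1918 range)


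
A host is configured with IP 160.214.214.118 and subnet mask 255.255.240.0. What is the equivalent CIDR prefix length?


Binary: 11111111.11111111.11110000.00000000
Count leading 1s
Prefix: /20


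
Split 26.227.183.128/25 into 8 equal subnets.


New prefix = 25 + 3 = 28
Each subnet has 16 addresses
  26.227.183.128/28
  26.227.183.144/28
  26.227.183.160/28
  26.227.183.176/28
  26.227.183.192/28
  26.227.183.208/28
  26.227.183.224/28
  26.227.183.240/28
Subnets: 26.227.183.128/28, 26.227.183.144/28, 26.227.183.160/28, 26.227.183.176/28, 26.227.183.192/28, 26.227.183.208/28, 26.227.183.224/28, 26.227.183.240/28


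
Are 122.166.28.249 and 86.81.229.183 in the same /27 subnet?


Mask: 255.255.255.224
122.166.28.249 AND mask = 122.166.28.224
86.81.229.183 AND mask = 86.81.229.160
No, different subnets (122.166.28.224 vs 86.81.229.160)


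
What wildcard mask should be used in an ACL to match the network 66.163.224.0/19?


Subnet mask: 255.255.224.0
Wildcard = 255.255.255.255 - subnet mask
255 - 255 = 0
255 - 255 = 0
255 - 224 = 31
255 - 0 = 255
Wildcard: 0.0.31.255


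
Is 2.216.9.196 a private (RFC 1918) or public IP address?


RFC 1918 private ranges:
  10.0.0.0/8 (10.0.0.0 - 10.255.255.255)
  172.16.0.0/12 (172.16.0.0 - 172.31.255.255)
  192.168.0.0/16 (192.168.0.0 - 192.168.255.255)
Public (not in any RFC 1918 range)


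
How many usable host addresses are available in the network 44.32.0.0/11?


Host bits = 32 - 11 = 21
Total addresses = 2^21 = 2097152
Usable = total - 2 (network and broadcast)
Usable hosts: 2097150


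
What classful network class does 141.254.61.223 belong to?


First octet: 141
Binary: 10001101
10xxxxxx -> Class B (128-191)
Class B, default mask 255.255.0.0 (/16)


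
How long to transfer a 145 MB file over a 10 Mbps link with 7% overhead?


Effective throughput = 10 * (1 - 7/100) = 9.3 Mbps
File size in Mb = 145 * 8 = 1160 Mb
Time = 1160 / 9.3
Time = 124.7312 seconds


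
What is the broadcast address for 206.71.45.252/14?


Network: 206.68.0.0/14
Host bits = 18
Set all host bits to 1:
Broadcast: 206.71.255.255


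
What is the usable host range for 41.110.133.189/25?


Network: 41.110.133.128
Broadcast: 41.110.133.255
First usable = network + 1
Last usable = broadcast - 1
Range: 41.110.133.129 to 41.110.133.254


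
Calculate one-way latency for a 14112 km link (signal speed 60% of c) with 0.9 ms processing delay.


Speed = 0.6 * 3e5 km/s = 180000 km/s
Propagation delay = 14112 / 180000 = 0.0784 s = 78.4 ms
Processing delay = 0.9 ms
Total one-way latency = 79.3 ms


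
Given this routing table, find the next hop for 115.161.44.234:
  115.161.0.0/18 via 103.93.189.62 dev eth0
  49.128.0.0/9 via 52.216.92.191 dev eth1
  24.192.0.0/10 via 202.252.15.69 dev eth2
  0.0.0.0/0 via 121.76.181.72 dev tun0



Longest prefix match for 115.161.44.234:
  /18 115.161.0.0: MATCH
  /9 49.128.0.0: no
  /10 24.192.0.0: no
  /0 0.0.0.0: MATCH
Selected: next-hop 103.93.189.62 via eth0 (matched /18)


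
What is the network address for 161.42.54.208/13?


IP:   10100001.00101010.00110110.11010000
Mask: 11111111.11111000.00000000.00000000
AND operation:
Net:  10100001.00101000.00000000.00000000
Network: 161.40.0.0/13


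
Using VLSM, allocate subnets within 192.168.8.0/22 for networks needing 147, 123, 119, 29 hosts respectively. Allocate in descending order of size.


147 hosts -> /24 (254 usable): 192.168.8.0/24
123 hosts -> /25 (126 usable): 192.168.9.0/25
119 hosts -> /25 (126 usable): 192.168.9.128/25
29 hosts -> /27 (30 usable): 192.168.10.0/27
Allocation: 192.168.8.0/24 (147 hosts, 254 usable); 192.168.9.0/25 (123 hosts, 126 usable); 192.168.9.128/25 (119 hosts, 126 usable); 192.168.10.0/27 (29 hosts, 30 usable)


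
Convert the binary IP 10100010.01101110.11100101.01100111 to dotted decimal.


10100010 = 162
01101110 = 110
11100101 = 229
01100111 = 103
IP: 162.110.229.103


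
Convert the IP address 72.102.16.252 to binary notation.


72 = 01001000
102 = 01100110
16 = 00010000
252 = 11111100
Binary: 01001000.01100110.00010000.11111100


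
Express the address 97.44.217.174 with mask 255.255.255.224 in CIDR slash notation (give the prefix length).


Binary: 11111111.11111111.11111111.11100000
Count leading 1s
Prefix: /27


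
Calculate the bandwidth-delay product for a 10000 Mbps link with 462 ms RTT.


BDP = bandwidth * RTT
= 10000 Mbps * 462 ms
= 10000 * 1e6 * 462 / 1000 bits
= 4620000000 bits
= 577500000 bytes
= 563964.8438 KB
BDP = 4620000000 bits (577500000 bytes)


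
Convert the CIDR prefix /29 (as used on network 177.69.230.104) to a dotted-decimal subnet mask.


/29 means 29 network bits, 3 host bits
Binary: 11111111111111111111111111111000
Mask: 255.255.255.248


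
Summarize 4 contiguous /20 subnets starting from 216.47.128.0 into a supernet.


Original prefix: /20
Number of subnets: 4 = 2^2
New prefix = 20 - 2 = 18
Supernet: 216.47.128.0/18


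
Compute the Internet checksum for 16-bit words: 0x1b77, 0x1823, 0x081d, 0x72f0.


Sum all words (with carry folding):
+ 0x1b77 = 0x1b77
+ 0x1823 = 0x339a
+ 0x081d = 0x3bb7
+ 0x72f0 = 0xaea7
One's complement: ~0xaea7
Checksum = 0x5158


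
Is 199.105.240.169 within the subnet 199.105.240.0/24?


Subnet network: 199.105.240.0
Test IP AND mask: 199.105.240.0
Yes, 199.105.240.169 is in 199.105.240.0/24


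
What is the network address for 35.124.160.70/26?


IP:   00100011.01111100.10100000.01000110
Mask: 11111111.11111111.11111111.11000000
AND operation:
Net:  00100011.01111100.10100000.01000000
Network: 35.124.160.64/26


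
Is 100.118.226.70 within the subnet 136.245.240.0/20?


Subnet network: 136.245.240.0
Test IP AND mask: 100.118.224.0
No, 100.118.226.70 is not in 136.245.240.0/20


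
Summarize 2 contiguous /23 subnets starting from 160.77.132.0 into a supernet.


Original prefix: /23
Number of subnets: 2 = 2^1
New prefix = 23 - 1 = 22
Supernet: 160.77.132.0/22


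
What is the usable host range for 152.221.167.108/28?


Network: 152.221.167.96
Broadcast: 152.221.167.111
First usable = network + 1
Last usable = broadcast - 1
Range: 152.221.167.97 to 152.221.167.110


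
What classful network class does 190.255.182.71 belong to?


First octet: 190
Binary: 10111110
10xxxxxx -> Class B (128-191)
Class B, default mask 255.255.0.0 (/16)


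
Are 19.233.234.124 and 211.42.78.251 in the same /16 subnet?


Mask: 255.255.0.0
19.233.234.124 AND mask = 19.233.0.0
211.42.78.251 AND mask = 211.42.0.0
No, different subnets (19.233.0.0 vs 211.42.0.0)
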